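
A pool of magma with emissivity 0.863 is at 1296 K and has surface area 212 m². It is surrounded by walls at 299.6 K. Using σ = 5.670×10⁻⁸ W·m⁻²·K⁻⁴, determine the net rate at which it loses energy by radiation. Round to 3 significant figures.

Net loss ≈ 2.92×10⁷ W

Area A = 212 m².
Net radiated power P_net = εσA(T⁴ − T₀⁴) = 0.863×5.670×10⁻⁸×212×(1296⁴ − 299.6⁴).
T⁴ − T₀⁴ = 2.82111×10¹² − 8.05689×10⁹ = 2.81305×10¹² K⁴, so P_net = 2.92×10⁷ W.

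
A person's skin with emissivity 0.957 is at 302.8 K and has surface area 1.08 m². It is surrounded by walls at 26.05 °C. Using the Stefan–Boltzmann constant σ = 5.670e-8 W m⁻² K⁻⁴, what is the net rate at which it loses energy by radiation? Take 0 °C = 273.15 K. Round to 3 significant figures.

Surroundings: T = 26.05 °C + 273.15 = 299.20 K.
Area A = 1.08 m².
Net radiated power P_net = εσA(T⁴ − T₀⁴) = 0.957×5.670×10⁻⁸×1.08×(302.8⁴ − 299.20⁴).
T⁴ − T₀⁴ = 8.40666×10⁹ − 8.01394×10⁹ = 3.92720×10⁸ K⁴, so P_net = 23.0 W.

Net loss ≈ 23.0 W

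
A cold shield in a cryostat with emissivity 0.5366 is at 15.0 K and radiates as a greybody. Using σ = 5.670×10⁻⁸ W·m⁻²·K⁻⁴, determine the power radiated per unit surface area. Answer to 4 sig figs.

I ≈ 1.540×10⁻³ W/m²

Stefan–Boltzmann: I = εσT⁴ = 0.5366 × 5.670×10⁻⁸ × (15.0)⁴ = 1.540×10⁻³ W/m².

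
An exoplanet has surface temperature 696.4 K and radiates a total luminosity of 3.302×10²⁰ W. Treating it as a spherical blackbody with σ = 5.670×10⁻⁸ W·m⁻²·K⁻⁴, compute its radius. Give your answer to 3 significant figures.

R ≈ 4.44×10⁷ m

L = 4πR²σT⁴ ⇒ R = √(L/(4πσT⁴)).
σT⁴ = 13335.8 W/m², so R = √(3.302×10²⁰/(4π×13335.8)) = 4.44×10⁷ m.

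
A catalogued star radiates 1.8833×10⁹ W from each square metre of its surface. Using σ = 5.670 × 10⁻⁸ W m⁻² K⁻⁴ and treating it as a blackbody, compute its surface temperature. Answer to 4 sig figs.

T ≈ 1.350×10⁴ K

I = σT⁴, so T = (I/σ)^(1/4) = (1.8833×10⁹/(5.670×10⁻⁸))^(1/4) = 1.350×10⁴ K.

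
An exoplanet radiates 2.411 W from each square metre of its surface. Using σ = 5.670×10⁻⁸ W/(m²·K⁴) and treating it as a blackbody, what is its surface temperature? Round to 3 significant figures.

T ≈ 80.8 K

I = σT⁴, so T = (I/σ)^(1/4) = (2.411/(5.670×10⁻⁸))^(1/4) = 80.8 K.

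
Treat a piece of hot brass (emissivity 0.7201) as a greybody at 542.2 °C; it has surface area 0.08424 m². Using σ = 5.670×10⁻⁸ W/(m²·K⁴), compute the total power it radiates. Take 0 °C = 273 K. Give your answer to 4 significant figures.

T = 542.2 °C + 273 = 815.2 K.
Area A = 0.08424 m².
P = εσAT⁴ = 0.7201 × 5.670×10⁻⁸ × 0.08424 × (815.2)⁴ = 1519 W.

P ≈ 1519 W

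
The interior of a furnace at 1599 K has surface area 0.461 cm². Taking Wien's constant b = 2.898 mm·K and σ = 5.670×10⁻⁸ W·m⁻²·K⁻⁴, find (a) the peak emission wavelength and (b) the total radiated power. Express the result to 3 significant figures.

(a) λ_max = b/T = 2.898×10⁻³/1599 = 1.812×10⁻⁶ m = 1.81 μm.
Area A = 0.461 cm² = 4.61×10⁻⁵ m².
(b) P = σAT⁴ = 5.670×10⁻⁸×4.61×10⁻⁵×(1599)⁴ = 17.1 W.

λ_max ≈ 1.81 μm; P ≈ 17.1 W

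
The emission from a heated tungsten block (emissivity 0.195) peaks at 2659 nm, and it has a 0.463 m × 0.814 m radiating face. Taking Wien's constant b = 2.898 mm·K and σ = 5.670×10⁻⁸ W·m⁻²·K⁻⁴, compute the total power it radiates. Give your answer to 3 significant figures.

P ≈ 5.88×10³ W

Wien's law: T = b/λ_max = 2.898×10⁻³/2.659×10⁻⁶ = 1089.88 K.
Area A = 0.463 × 0.814 = 0.376882 m².
Then P = εσAT⁴ = 0.195×5.670×10⁻⁸×0.376882×(1089.88)⁴ = 5.88×10³ W.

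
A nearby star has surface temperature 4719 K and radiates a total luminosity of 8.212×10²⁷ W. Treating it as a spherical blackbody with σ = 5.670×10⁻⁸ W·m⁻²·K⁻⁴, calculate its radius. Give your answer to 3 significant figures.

L = 4πR²σT⁴ ⇒ R = √(L/(4πσT⁴)).
σT⁴ = 2.81179×10⁷ W/m², so R = √(8.212×10²⁷/(4π×2.81179×10⁷)) = 4.82×10⁹ m.

R ≈ 4.82×10⁹ m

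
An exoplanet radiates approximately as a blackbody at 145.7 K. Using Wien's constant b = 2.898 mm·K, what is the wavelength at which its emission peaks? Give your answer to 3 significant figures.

λ_max ≈ 19.9 μm

Wien's displacement law: λ_max = b/T = (2.898×10⁻³ m·K)/(145.7 K) = 1.989×10⁻⁵ m.
That is 19.9 μm, in the infrared range.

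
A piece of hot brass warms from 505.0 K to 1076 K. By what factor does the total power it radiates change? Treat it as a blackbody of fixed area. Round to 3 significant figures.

P₂/P₁ ≈ 20.6

P ∝ T⁴, so P₂/P₁ = (T₂/T₁)⁴ = (1076/505.0)⁴ = (2.13069)⁴ = 20.6.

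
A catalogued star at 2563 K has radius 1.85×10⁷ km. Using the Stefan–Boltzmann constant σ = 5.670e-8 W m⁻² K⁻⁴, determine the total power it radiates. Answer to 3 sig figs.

P ≈ 1.05×10²⁸ W

Surface area A = 4πR² = 4π(1.85×10¹⁰ m)² = 4.30084×10²¹ m².
P = σAT⁴ = 5.670×10⁻⁸ × 4.30084×10²¹ × (2563)⁴ = 1.05×10²⁸ W.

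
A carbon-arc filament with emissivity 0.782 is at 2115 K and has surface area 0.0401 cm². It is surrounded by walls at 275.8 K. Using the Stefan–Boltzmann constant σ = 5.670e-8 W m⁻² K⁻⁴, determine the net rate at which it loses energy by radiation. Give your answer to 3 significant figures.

Net loss ≈ 3.56 W

Area A = 0.0401 cm² = 4.01×10⁻⁶ m².
Net radiated power P_net = εσA(T⁴ − T₀⁴) = 0.782×5.670×10⁻⁸×4.01×10⁻⁶×(2115⁴ − 275.8⁴).
T⁴ − T₀⁴ = 2.00097×10¹³ − 5.78598×10⁹ = 2.00039×10¹³ K⁴, so P_net = 3.56 W.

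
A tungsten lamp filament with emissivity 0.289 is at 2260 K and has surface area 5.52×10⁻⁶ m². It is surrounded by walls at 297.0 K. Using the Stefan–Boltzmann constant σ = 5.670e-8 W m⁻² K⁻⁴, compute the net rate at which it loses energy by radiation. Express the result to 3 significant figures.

Net loss ≈ 2.36 W

Area A = 5.52×10⁻⁶ m².
Net radiated power P_net = εσA(T⁴ − T₀⁴) = 0.289×5.670×10⁻⁸×5.52×10⁻⁶×(2260⁴ − 297.0⁴).
T⁴ − T₀⁴ = 2.60876×10¹³ − 7.78083×10⁹ = 2.60798×10¹³ K⁴, so P_net = 2.36 W.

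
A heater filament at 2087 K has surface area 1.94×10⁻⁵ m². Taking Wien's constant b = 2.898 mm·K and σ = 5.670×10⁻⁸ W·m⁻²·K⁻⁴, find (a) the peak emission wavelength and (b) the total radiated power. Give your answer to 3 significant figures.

(a) λ_max = b/T = 2.898×10⁻³/2087 = 1.389×10⁻⁶ m = 1.39 μm.
Area A = 1.94×10⁻⁵ m².
(b) P = σAT⁴ = 5.670×10⁻⁸×1.94×10⁻⁵×(2087)⁴ = 20.9 W.

λ_max ≈ 1.39 μm; P ≈ 20.9 W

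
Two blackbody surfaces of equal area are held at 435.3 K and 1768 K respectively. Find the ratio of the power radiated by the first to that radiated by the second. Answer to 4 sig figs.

P₁/P₂ ≈ 3.675×10⁻³

With equal areas, P₁/P₂ = (T₁/T₂)⁴ = (435.3/1768)⁴ = 3.675×10⁻³.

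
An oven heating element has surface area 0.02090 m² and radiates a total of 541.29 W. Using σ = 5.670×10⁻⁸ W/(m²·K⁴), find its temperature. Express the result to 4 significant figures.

Area A = 0.02090 m².
P = σAT⁴ ⇒ T = (P/(σA))^(1/4) = (541.29/(5.670×10⁻⁸×0.02090))^(1/4) = 822.1 K.

T ≈ 822.1 K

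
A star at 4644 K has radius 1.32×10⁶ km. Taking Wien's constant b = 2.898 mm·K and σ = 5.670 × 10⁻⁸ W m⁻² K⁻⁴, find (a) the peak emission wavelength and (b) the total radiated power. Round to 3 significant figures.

(a) λ_max = b/T = 2.898×10⁻³/4644 = 6.240×10⁻⁷ m = 0.624 μm.
Surface area A = 4πR² = 4π(1.32×10⁹ m)² = 2.18956×10¹⁹ m².
(b) P = σAT⁴ = 5.670×10⁻⁸×2.18956×10¹⁹×(4644)⁴ = 5.77×10²⁶ W.

λ_max ≈ 0.624 μm; P ≈ 5.77×10²⁶ W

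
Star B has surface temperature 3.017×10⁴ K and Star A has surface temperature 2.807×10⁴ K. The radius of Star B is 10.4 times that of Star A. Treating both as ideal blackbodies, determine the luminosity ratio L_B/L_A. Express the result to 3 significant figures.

L ∝ R²T⁴, so L_B/L_A = (R_B/R_A)²(T_B/T_A)⁴ = (10.4)² × (3.017×10⁴/2.807×10⁴)⁴ = 108.16 × 1.33454 = 144.

L_B/L_A ≈ 144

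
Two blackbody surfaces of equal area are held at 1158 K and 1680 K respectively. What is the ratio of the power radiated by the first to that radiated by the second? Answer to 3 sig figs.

With equal areas, P₁/P₂ = (T₁/T₂)⁴ = (1158/1680)⁴ = 0.226.

P₁/P₂ ≈ 0.226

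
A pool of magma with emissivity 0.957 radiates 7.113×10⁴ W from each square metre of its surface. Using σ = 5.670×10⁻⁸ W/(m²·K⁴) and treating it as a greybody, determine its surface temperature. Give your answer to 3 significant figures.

T ≈ 1.07×10³ K

I = εσT⁴, so T = (I/εσ)^(1/4) = (7.113×10⁴/(0.957×5.670×10⁻⁸))^(1/4) = 1.07×10³ K.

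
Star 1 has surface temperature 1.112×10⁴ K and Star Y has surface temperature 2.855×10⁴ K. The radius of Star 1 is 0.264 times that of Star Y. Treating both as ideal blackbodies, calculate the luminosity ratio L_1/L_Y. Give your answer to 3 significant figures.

L ∝ R²T⁴, so L_1/L_Y = (R_1/R_Y)²(T_1/T_Y)⁴ = (0.264)² × (1.112×10⁴/2.855×10⁴)⁴ = 0.069696 × 0.0230141 = 1.60×10⁻³.

L_1/L_Y ≈ 1.60×10⁻³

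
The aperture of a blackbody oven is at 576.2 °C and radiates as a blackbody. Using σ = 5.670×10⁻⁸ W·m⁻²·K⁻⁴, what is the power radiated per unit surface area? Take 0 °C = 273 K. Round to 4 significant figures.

I ≈ 2.949×10⁴ W/m²

T = 576.2 °C + 273 = 849.2 K.
Stefan–Boltzmann: I = σT⁴ = 5.670×10⁻⁸ × (849.2)⁴ = 2.949×10⁴ W/m².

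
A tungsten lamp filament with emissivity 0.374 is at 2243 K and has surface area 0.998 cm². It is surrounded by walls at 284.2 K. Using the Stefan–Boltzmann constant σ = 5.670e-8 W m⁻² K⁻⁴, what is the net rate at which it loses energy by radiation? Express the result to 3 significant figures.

Area A = 0.998 cm² = 9.98×10⁻⁵ m².
Net radiated power P_net = εσA(T⁴ − T₀⁴) = 0.374×5.670×10⁻⁸×9.98×10⁻⁵×(2243⁴ − 284.2⁴).
T⁴ − T₀⁴ = 2.53115×10¹³ − 6.52373×10⁹ = 2.53050×10¹³ K⁴, so P_net = 53.6 W.

Net loss ≈ 53.6 W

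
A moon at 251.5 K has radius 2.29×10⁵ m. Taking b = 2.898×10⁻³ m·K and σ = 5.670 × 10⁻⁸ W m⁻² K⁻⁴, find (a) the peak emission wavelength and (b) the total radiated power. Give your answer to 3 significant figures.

λ_max ≈ 11.5 μm; P ≈ 1.49×10¹⁴ W

(a) λ_max = b/T = 2.898×10⁻³/251.5 = 1.152×10⁻⁵ m = 11.5 μm.
Surface area A = 4πR² = 4π(2.29×10⁵ m)² = 6.58993×10¹¹ m².
(b) P = σAT⁴ = 5.670×10⁻⁸×6.58993×10¹¹×(251.5)⁴ = 1.49×10¹⁴ W.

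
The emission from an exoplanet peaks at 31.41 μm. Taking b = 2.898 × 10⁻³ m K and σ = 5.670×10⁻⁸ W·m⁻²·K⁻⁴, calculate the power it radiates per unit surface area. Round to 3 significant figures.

Wien's law: T = b/λ_max = 2.898×10⁻³/3.141×10⁻⁵ = 92.2636 K.
Then I = σT⁴ = 5.670×10⁻⁸×(92.2636)⁴ = 4.11 W/m².

I ≈ 4.11 W/m²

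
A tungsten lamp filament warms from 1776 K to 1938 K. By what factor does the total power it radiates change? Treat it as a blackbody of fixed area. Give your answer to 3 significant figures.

P ∝ T⁴, so P₂/P₁ = (T₂/T₁)⁴ = (1938/1776)⁴ = (1.09122)⁴ = 1.42.

P₂/P₁ ≈ 1.42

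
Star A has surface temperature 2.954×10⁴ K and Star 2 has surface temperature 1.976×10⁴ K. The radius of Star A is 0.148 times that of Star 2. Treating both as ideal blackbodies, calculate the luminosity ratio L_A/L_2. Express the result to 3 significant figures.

L ∝ R²T⁴, so L_A/L_2 = (R_A/R_2)²(T_A/T_2)⁴ = (0.148)² × (2.954×10⁴/1.976×10⁴)⁴ = 0.021904 × 4.99453 = 0.109.

L_A/L_2 ≈ 0.109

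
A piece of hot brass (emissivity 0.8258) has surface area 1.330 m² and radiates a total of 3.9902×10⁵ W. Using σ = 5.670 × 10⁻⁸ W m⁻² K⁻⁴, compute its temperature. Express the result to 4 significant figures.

Area A = 1.330 m².
P = εσAT⁴ ⇒ T = (P/(εσA))^(1/4) = (3.9902×10⁵/(0.8258×5.670×10⁻⁸×1.330))^(1/4) = 1591 K.

T ≈ 1591 K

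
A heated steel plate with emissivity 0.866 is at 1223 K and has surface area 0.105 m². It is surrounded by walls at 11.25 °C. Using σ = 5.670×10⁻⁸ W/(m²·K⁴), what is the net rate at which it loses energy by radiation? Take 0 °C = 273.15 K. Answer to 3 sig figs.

Surroundings: T = 11.25 °C + 273.15 = 284.40 K.
Area A = 0.105 m².
Net radiated power P_net = εσA(T⁴ − T₀⁴) = 0.866×5.670×10⁻⁸×0.105×(1223⁴ − 284.40⁴).
T⁴ − T₀⁴ = 2.23721×10¹² − 6.54212×10⁹ = 2.23067×10¹² K⁴, so P_net = 1.15×10⁴ W.

Net loss ≈ 1.15×10⁴ W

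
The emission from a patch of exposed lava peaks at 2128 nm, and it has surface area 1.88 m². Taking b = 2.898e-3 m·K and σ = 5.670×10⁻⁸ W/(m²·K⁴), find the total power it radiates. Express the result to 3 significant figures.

Wien's law: T = b/λ_max = 2.898×10⁻³/2.128×10⁻⁶ = 1361.84 K.
Area A = 1.88 m².
Then P = σAT⁴ = 5.670×10⁻⁸×1.88×(1361.84)⁴ = 3.67×10⁵ W.

P ≈ 3.67×10⁵ W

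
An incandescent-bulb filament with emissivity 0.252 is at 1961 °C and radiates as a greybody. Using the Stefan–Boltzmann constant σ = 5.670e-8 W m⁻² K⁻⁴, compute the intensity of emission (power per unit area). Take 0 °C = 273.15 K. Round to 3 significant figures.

T = 1961 °C + 273.15 = 2234.15 K.
Stefan–Boltzmann: I = εσT⁴ = 0.252 × 5.670×10⁻⁸ × (2234.15)⁴ = 3.56×10⁵ W/m².

I ≈ 3.56×10⁵ W/m²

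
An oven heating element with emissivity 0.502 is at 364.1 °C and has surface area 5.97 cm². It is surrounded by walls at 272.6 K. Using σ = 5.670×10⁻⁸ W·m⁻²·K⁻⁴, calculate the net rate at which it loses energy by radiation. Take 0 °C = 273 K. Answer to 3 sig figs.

T = 364.1 °C + 273 = 637.1 K.
Area A = 5.97 cm² = 5.97×10⁻⁴ m².
Net radiated power P_net = εσA(T⁴ − T₀⁴) = 0.502×5.670×10⁻⁸×5.97×10⁻⁴×(637.1⁴ − 272.6⁴).
T⁴ − T₀⁴ = 1.64752×10¹¹ − 5.52209×10⁹ = 1.59230×10¹¹ K⁴, so P_net = 2.71 W.

Net loss ≈ 2.71 W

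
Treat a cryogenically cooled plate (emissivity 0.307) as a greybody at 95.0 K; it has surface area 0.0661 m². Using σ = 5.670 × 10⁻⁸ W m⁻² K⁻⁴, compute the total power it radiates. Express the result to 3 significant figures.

P ≈ 0.0937 W

Area A = 0.0661 m².
P = εσAT⁴ = 0.307 × 5.670×10⁻⁸ × 0.0661 × (95.0)⁴ = 0.0937 W.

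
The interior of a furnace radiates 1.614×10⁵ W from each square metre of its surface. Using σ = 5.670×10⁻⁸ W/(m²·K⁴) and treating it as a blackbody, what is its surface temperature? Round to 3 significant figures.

T ≈ 1.30×10³ K

I = σT⁴, so T = (I/σ)^(1/4) = (1.614×10⁵/(5.670×10⁻⁸))^(1/4) = 1.30×10³ K.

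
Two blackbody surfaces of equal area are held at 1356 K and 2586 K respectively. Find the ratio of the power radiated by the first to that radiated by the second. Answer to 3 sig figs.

P₁/P₂ ≈ 0.0756

With equal areas, P₁/P₂ = (T₁/T₂)⁴ = (1356/2586)⁴ = 0.0756.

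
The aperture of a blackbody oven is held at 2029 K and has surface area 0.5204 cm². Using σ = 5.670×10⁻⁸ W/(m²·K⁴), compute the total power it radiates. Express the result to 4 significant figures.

Area A = 0.5204 cm² = 5.204×10⁻⁵ m².
P = σAT⁴ = 5.670×10⁻⁸ × 5.204×10⁻⁵ × (2029)⁴ = 50.01 W.

P ≈ 50.01 W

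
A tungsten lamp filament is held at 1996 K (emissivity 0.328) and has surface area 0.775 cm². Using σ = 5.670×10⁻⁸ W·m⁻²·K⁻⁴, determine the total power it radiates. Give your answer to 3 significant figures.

P ≈ 22.9 W

Area A = 0.775 cm² = 7.75×10⁻⁵ m².
P = εσAT⁴ = 0.328 × 5.670×10⁻⁸ × 7.75×10⁻⁵ × (1996)⁴ = 22.9 W.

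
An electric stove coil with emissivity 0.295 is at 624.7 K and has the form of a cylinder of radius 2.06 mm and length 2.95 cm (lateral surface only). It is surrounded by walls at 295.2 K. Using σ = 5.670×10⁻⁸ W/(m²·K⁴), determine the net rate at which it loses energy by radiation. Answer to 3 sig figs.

Lateral area A = 2πrL = 2π×2.06×10⁻³×0.0295 = 3.81829×10⁻⁴ m².
Net radiated power P_net = εσA(T⁴ − T₀⁴) = 0.295×5.670×10⁻⁸×3.81829×10⁻⁴×(624.7⁴ − 295.2⁴).
T⁴ − T₀⁴ = 1.52295×10¹¹ − 7.59391×10⁹ = 1.44701×10¹¹ K⁴, so P_net = 0.924 W.

Net loss ≈ 0.924 W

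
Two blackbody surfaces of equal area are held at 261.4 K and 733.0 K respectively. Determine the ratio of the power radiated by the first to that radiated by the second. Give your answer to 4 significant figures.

With equal areas, P₁/P₂ = (T₁/T₂)⁴ = (261.4/733.0)⁴ = 0.01617.

P₁/P₂ ≈ 0.01617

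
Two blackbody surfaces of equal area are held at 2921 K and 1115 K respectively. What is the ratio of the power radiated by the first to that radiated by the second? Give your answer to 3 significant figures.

P₁/P₂ ≈ 47.1

With equal areas, P₁/P₂ = (T₁/T₂)⁴ = (2921/1115)⁴ = 47.1.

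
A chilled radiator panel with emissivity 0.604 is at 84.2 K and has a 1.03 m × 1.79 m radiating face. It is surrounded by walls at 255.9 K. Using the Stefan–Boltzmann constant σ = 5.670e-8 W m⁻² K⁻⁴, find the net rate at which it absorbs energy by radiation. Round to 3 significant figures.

Area A = 1.03 × 1.79 = 1.8437 m².
Net radiated power P_net = εσA(T⁴ − T₀⁴) = 0.604×5.670×10⁻⁸×1.8437×(84.2⁴ − 255.9⁴).
T⁴ − T₀⁴ = 5.02630×10⁷ − 4.28826×10⁹ = -4.23800×10⁹ K⁴, so P_net = -268 W — negative, meaning a net gain of 268 W.

Net gain ≈ 268 W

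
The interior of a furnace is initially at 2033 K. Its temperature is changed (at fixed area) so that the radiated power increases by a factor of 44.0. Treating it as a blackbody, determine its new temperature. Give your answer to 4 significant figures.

T₂ ≈ 5236 K

P ∝ T⁴, so T₂/T₁ = (P₂/P₁)^(1/4) = (44.0)^(1/4) = 2.57551.
T₂ = 2033 × 2.57551 = 5236 K.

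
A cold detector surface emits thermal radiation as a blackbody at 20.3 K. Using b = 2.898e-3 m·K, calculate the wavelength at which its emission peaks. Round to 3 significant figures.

λ_max ≈ 1.43×10⁻⁴ m

Wien's displacement law: λ_max = b/T = (2.898×10⁻³ m·K)/(20.3 K) = 1.428×10⁻⁴ m.
That is 1.43×10⁻⁴ m, in the infrared range.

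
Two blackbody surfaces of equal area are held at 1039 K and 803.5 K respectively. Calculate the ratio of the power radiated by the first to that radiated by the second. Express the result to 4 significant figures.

P₁/P₂ ≈ 2.796

With equal areas, P₁/P₂ = (T₁/T₂)⁴ = (1039/803.5)⁴ = 2.796.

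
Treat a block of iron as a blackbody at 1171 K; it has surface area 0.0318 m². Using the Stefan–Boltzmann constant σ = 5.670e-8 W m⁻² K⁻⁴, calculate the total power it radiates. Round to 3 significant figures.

Area A = 0.0318 m².
P = σAT⁴ = 5.670×10⁻⁸ × 0.0318 × (1171)⁴ = 3.39×10³ W.

P ≈ 3.39×10³ W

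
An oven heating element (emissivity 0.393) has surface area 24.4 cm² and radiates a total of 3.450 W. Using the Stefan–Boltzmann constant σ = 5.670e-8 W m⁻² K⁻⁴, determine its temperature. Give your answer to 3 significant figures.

Area A = 24.4 cm² = 2.44×10⁻³ m².
P = εσAT⁴ ⇒ T = (P/(εσA))^(1/4) = (3.450/(0.393×5.670×10⁻⁸×2.44×10⁻³))^(1/4) = 502 K.

T ≈ 502 K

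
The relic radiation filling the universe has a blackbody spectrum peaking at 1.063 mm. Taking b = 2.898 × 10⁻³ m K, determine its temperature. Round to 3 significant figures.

Wien's law gives T = b/λ_max = (2.898×10⁻³ m·K)/(1.063×10⁻³ m) = 2.73 K.

T ≈ 2.73 K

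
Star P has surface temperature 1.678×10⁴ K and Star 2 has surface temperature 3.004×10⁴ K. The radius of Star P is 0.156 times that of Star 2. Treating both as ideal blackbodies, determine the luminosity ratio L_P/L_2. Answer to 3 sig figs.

L_P/L_2 ≈ 2.37×10⁻³

L ∝ R²T⁴, so L_P/L_2 = (R_P/R_2)²(T_P/T_2)⁴ = (0.156)² × (1.678×10⁴/3.004×10⁴)⁴ = 0.024336 × 0.0973572 = 2.37×10⁻³.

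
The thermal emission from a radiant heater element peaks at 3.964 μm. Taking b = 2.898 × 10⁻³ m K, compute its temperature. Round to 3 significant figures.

T ≈ 731 K

Wien's law gives T = b/λ_max = (2.898×10⁻³ m·K)/(3.964×10⁻⁶ m) = 731 K.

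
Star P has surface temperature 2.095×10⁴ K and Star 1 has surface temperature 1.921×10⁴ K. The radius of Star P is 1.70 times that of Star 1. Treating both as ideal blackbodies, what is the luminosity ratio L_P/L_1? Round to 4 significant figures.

L_P/L_1 ≈ 4.088

L ∝ R²T⁴, so L_P/L_1 = (R_P/R_1)²(T_P/T_1)⁴ = (1.70)² × (2.095×10⁴/1.921×10⁴)⁴ = 2.89 × 1.41458 = 4.088.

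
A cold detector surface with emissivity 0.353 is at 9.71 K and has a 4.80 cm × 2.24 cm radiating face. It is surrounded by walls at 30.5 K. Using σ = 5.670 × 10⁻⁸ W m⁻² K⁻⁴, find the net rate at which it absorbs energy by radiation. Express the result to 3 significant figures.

Net gain ≈ 1.84×10⁻⁵ W

Area A = 0.0480 × 0.0224 = 1.0752×10⁻³ m².
Net radiated power P_net = εσA(T⁴ − T₀⁴) = 0.353×5.670×10⁻⁸×1.0752×10⁻³×(9.71⁴ − 30.5⁴).
T⁴ − T₀⁴ = 8889.49 − 8.65365×10⁵ = -8.56476×10⁵ K⁴, so P_net = -1.84×10⁻⁵ W — negative, meaning a net gain of 1.84×10⁻⁵ W.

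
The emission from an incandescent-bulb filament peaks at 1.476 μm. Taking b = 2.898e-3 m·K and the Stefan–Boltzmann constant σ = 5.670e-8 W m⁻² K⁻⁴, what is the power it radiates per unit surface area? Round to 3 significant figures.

I ≈ 8.43×10⁵ W/m²

Wien's law: T = b/λ_max = 2.898×10⁻³/1.476×10⁻⁶ = 1963.41 K.
Then I = σT⁴ = 5.670×10⁻⁸×(1963.41)⁴ = 8.43×10⁵ W/m².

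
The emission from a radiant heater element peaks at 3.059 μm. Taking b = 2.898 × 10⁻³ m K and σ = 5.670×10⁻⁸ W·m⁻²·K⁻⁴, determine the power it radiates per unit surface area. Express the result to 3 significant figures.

Wien's law: T = b/λ_max = 2.898×10⁻³/3.059×10⁻⁶ = 947.368 K.
Then I = σT⁴ = 5.670×10⁻⁸×(947.368)⁴ = 4.57×10⁴ W/m².

I ≈ 4.57×10⁴ W/m²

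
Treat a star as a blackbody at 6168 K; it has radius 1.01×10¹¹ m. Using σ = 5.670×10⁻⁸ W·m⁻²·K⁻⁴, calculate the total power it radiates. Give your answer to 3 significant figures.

P ≈ 1.05×10³¹ W

Surface area A = 4πR² = 4π(1.01×10¹¹ m)² = 1.28190×10²³ m².
P = σAT⁴ = 5.670×10⁻⁸ × 1.28190×10²³ × (6168)⁴ = 1.05×10³¹ W.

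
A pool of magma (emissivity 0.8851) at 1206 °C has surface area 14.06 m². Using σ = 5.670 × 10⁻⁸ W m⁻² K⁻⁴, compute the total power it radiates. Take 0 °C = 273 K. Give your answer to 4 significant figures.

T = 1206 °C + 273 = 1479 K.
Area A = 14.06 m².
P = εσAT⁴ = 0.8851 × 5.670×10⁻⁸ × 14.06 × (1479)⁴ = 3.376×10⁶ W.

P ≈ 3.376×10⁶ W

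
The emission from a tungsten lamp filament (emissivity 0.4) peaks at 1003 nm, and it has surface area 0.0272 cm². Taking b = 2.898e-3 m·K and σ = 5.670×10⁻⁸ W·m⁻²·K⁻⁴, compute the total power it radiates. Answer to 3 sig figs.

Wien's law: T = b/λ_max = 2.898×10⁻³/1.003×10⁻⁶ = 2889.33 K.
Area A = 0.0272 cm² = 2.72×10⁻⁶ m².
Then P = εσAT⁴ = 0.4×5.670×10⁻⁸×2.72×10⁻⁶×(2889.33)⁴ = 4.30 W.

P ≈ 4.30 W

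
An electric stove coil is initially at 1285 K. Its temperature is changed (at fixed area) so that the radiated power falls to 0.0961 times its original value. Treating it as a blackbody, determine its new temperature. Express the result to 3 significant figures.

T₂ ≈ 715 K

P ∝ T⁴, so T₂/T₁ = (P₂/P₁)^(1/4) = (0.0961)^(1/4) = 0.556776.
T₂ = 1285 × 0.556776 = 715 K.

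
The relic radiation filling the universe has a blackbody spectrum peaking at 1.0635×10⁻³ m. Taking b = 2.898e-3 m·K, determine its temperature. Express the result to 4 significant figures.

Wien's law gives T = b/λ_max = (2.898×10⁻³ m·K)/(1.0635×10⁻³ m) = 2.725 K.

T ≈ 2.725 K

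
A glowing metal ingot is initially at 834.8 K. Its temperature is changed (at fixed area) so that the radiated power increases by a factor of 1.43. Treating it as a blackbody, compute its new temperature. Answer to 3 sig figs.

T₂ ≈ 913 K

P ∝ T⁴, so T₂/T₁ = (P₂/P₁)^(1/4) = (1.43)^(1/4) = 1.09354.
T₂ = 834.8 × 1.09354 = 913 K.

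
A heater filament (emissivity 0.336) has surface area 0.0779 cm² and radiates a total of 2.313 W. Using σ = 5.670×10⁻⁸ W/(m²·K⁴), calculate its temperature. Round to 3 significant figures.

Area A = 0.0779 cm² = 7.79×10⁻⁶ m².
P = εσAT⁴ ⇒ T = (P/(εσA))^(1/4) = (2.313/(0.336×5.670×10⁻⁸×7.79×10⁻⁶))^(1/4) = 1.99×10³ K.

T ≈ 1.99×10³ K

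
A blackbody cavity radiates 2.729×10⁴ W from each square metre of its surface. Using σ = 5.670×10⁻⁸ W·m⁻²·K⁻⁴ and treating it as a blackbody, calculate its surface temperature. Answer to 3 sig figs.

T ≈ 833 K

I = σT⁴, so T = (I/σ)^(1/4) = (2.729×10⁴/(5.670×10⁻⁸))^(1/4) = 833 K.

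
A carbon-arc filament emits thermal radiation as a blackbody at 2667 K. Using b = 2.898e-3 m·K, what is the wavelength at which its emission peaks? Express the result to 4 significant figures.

λ_max ≈ 1.087 μm

Wien's displacement law: λ_max = b/T = (2.898×10⁻³ m·K)/(2667 K) = 1.0866×10⁻⁶ m.
That is 1.087 μm, in the infrared range.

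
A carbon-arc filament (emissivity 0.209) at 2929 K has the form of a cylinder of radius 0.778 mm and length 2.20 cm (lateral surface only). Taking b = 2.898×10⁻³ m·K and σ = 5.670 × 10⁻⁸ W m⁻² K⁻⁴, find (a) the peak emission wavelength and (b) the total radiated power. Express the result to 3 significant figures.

(a) λ_max = b/T = 2.898×10⁻³/2929 = 9.894×10⁻⁷ m = 0.989 μm.
Lateral area A = 2πrL = 2π×7.78×10⁻⁴×0.0220 = 1.07543×10⁻⁴ m².
(b) P = εσAT⁴ = 0.209×5.670×10⁻⁸×1.07543×10⁻⁴×(2929)⁴ = 93.8 W.

λ_max ≈ 0.989 μm; P ≈ 93.8 W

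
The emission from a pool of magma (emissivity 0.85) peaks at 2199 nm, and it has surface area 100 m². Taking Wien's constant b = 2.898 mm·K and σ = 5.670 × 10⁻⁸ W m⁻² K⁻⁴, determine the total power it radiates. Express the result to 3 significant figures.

Wien's law: T = b/λ_max = 2.898×10⁻³/2.199×10⁻⁶ = 1317.87 K.
Area A = 100 m².
Then P = εσAT⁴ = 0.85×5.670×10⁻⁸×100×(1317.87)⁴ = 1.45×10⁷ W.

P ≈ 1.45×10⁷ W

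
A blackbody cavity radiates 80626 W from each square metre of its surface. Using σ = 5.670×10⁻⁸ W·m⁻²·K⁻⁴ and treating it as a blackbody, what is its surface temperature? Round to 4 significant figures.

T ≈ 1092 K

I = σT⁴, so T = (I/σ)^(1/4) = (80626/(5.670×10⁻⁸))^(1/4) = 1092 K.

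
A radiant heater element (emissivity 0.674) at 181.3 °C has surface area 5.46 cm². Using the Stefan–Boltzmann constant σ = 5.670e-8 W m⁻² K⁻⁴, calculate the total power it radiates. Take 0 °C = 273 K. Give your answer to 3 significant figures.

P ≈ 0.889 W

T = 181.3 °C + 273 = 454.3 K.
Area A = 5.46 cm² = 5.46×10⁻⁴ m².
P = εσAT⁴ = 0.674 × 5.670×10⁻⁸ × 5.46×10⁻⁴ × (454.3)⁴ = 0.889 W.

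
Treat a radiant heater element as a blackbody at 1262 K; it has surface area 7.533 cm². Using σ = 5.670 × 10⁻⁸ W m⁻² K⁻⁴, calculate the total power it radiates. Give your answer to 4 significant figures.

P ≈ 108.3 W

Area A = 7.533 cm² = 7.533×10⁻⁴ m².
P = σAT⁴ = 5.670×10⁻⁸ × 7.533×10⁻⁴ × (1262)⁴ = 108.3 W.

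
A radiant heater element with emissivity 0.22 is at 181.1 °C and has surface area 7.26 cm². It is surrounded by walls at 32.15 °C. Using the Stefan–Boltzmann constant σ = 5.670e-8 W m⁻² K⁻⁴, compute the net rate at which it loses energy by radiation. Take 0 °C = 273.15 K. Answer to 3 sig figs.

T = 181.1 °C + 273.15 = 454.25 K.
Surroundings: T = 32.15 °C + 273.15 = 305.30 K.
Area A = 7.26 cm² = 7.26×10⁻⁴ m².
Net radiated power P_net = εσA(T⁴ − T₀⁴) = 0.22×5.670×10⁻⁸×7.26×10⁻⁴×(454.25⁴ − 305.30⁴).
T⁴ − T₀⁴ = 4.25775×10¹⁰ − 8.68775×10⁹ = 3.38898×10¹⁰ K⁴, so P_net = 0.307 W.

Net loss ≈ 0.307 W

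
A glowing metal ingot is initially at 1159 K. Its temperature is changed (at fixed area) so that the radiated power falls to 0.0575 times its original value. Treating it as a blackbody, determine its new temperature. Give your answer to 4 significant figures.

P ∝ T⁴, so T₂/T₁ = (P₂/P₁)^(1/4) = (0.0575)^(1/4) = 0.489685.
T₂ = 1159 × 0.489685 = 567.5 K.

T₂ ≈ 567.5 K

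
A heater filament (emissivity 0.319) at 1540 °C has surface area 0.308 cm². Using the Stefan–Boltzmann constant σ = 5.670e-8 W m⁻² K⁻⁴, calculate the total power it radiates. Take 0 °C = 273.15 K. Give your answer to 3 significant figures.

T = 1540 °C + 273.15 = 1813.15 K.
Area A = 0.308 cm² = 3.08×10⁻⁵ m².
P = εσAT⁴ = 0.319 × 5.670×10⁻⁸ × 3.08×10⁻⁵ × (1813.15)⁴ = 6.02 W.

P ≈ 6.02 W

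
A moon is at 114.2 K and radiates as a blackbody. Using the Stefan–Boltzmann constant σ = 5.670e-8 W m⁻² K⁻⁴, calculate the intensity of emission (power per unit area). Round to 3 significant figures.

Stefan–Boltzmann: I = σT⁴ = 5.670×10⁻⁸ × (114.2)⁴ = 9.64 W/m².

I ≈ 9.64 W/m²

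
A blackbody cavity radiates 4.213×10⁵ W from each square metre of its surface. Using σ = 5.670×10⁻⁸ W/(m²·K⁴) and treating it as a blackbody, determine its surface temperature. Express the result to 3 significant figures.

I = σT⁴, so T = (I/σ)^(1/4) = (4.213×10⁵/(5.670×10⁻⁸))^(1/4) = 1.65×10³ K.

T ≈ 1.65×10³ K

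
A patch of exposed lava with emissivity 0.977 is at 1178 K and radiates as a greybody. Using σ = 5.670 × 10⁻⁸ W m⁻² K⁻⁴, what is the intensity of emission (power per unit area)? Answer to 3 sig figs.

Stefan–Boltzmann: I = εσT⁴ = 0.977 × 5.670×10⁻⁸ × (1178)⁴ = 1.07×10⁵ W/m².

I ≈ 1.07×10⁵ W/m²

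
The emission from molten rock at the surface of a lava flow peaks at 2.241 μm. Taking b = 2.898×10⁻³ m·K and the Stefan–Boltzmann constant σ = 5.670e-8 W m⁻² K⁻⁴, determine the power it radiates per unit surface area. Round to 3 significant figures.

Wien's law: T = b/λ_max = 2.898×10⁻³/2.241×10⁻⁶ = 1293.17 K.
Then I = σT⁴ = 5.670×10⁻⁸×(1293.17)⁴ = 1.59×10⁵ W/m².

I ≈ 1.59×10⁵ W/m²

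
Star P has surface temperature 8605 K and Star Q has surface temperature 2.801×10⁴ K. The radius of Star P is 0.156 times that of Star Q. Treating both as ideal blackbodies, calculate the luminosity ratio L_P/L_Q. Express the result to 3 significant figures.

L_P/L_Q ≈ 2.17×10⁻⁴

L ∝ R²T⁴, so L_P/L_Q = (R_P/R_Q)²(T_P/T_Q)⁴ = (0.156)² × (8605/2.801×10⁴)⁴ = 0.024336 × 8.90740×10⁻³ = 2.17×10⁻⁴.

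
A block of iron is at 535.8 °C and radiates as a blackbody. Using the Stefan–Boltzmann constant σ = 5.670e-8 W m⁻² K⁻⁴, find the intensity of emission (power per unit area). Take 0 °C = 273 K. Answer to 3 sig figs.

T = 535.8 °C + 273 = 808.8 K.
Stefan–Boltzmann: I = σT⁴ = 5.670×10⁻⁸ × (808.8)⁴ = 2.43×10⁴ W/m².

I ≈ 2.43×10⁴ W/m²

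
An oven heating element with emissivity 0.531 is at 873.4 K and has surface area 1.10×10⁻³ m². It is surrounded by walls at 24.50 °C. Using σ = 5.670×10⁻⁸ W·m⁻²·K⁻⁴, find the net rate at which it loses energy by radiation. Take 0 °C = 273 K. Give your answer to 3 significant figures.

Net loss ≈ 19.0 W

Surroundings: T = 24.50 °C + 273 = 297.50 K.
Area A = 1.10×10⁻³ m².
Net radiated power P_net = εσA(T⁴ − T₀⁴) = 0.531×5.670×10⁻⁸×1.10×10⁻³×(873.4⁴ − 297.50⁴).
T⁴ − T₀⁴ = 5.81906×10¹¹ − 7.83336×10⁹ = 5.74073×10¹¹ K⁴, so P_net = 19.0 W.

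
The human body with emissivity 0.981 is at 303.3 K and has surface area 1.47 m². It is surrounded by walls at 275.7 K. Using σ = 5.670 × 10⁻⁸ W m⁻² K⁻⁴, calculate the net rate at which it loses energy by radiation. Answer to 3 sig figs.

Net loss ≈ 220 W

Area A = 1.47 m².
Net radiated power P_net = εσA(T⁴ − T₀⁴) = 0.981×5.670×10⁻⁸×1.47×(303.3⁴ − 275.7⁴).
T⁴ − T₀⁴ = 8.46232×10⁹ − 5.77759×10⁹ = 2.68473×10⁹ K⁴, so P_net = 220 W.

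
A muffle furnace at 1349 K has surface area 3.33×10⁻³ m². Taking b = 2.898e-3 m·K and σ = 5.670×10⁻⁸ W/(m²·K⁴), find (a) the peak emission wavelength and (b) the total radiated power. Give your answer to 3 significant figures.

(a) λ_max = b/T = 2.898×10⁻³/1349 = 2.148×10⁻⁶ m = 2.15 μm.
Area A = 3.33×10⁻³ m².
(b) P = σAT⁴ = 5.670×10⁻⁸×3.33×10⁻³×(1349)⁴ = 625 W.

λ_max ≈ 2.15 μm; P ≈ 625 W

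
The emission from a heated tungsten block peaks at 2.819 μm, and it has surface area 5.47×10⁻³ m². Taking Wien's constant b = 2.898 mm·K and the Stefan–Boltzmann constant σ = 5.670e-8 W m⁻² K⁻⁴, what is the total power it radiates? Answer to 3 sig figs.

P ≈ 346 W

Wien's law: T = b/λ_max = 2.898×10⁻³/2.819×10⁻⁶ = 1028.02 K.
Area A = 5.47×10⁻³ m².
Then P = σAT⁴ = 5.670×10⁻⁸×5.47×10⁻³×(1028.02)⁴ = 346 W.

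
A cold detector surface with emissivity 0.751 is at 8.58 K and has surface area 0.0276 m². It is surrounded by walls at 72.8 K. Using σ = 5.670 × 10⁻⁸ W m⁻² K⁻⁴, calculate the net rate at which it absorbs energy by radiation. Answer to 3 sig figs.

Area A = 0.0276 m².
Net radiated power P_net = εσA(T⁴ − T₀⁴) = 0.751×5.670×10⁻⁸×0.0276×(8.58⁴ − 72.8⁴).
T⁴ − T₀⁴ = 5419.37 − 2.80883×10⁷ = -2.80829×10⁷ K⁴, so P_net = -0.0330 W — negative, meaning a net gain of 0.0330 W.

Net gain ≈ 0.0330 W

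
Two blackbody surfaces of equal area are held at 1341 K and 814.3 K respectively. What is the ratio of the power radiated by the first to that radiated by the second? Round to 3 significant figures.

With equal areas, P₁/P₂ = (T₁/T₂)⁴ = (1341/814.3)⁴ = 7.35.

P₁/P₂ ≈ 7.35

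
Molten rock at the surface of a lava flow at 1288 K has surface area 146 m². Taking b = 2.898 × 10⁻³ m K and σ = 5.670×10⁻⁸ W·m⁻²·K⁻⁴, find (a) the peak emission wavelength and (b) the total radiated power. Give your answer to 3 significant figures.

λ_max ≈ 2.25×10³ nm; P ≈ 2.28×10⁷ W

(a) λ_max = b/T = 2.898×10⁻³/1288 = 2.250×10⁻⁶ m = 2.25×10³ nm.
Area A = 146 m².
(b) P = σAT⁴ = 5.670×10⁻⁸×146×(1288)⁴ = 2.28×10⁷ W.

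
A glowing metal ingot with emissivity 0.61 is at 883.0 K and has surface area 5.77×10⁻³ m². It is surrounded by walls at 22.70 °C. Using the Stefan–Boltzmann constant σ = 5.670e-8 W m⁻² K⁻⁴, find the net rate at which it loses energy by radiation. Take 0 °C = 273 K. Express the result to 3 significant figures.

Surroundings: T = 22.70 °C + 273 = 295.70 K.
Area A = 5.77×10⁻³ m².
Net radiated power P_net = εσA(T⁴ − T₀⁴) = 0.61×5.670×10⁻⁸×5.77×10⁻³×(883.0⁴ − 295.70⁴).
T⁴ − T₀⁴ = 6.07915×10¹¹ − 7.64549×10⁹ = 6.00270×10¹¹ K⁴, so P_net = 120 W.

Net loss ≈ 120 W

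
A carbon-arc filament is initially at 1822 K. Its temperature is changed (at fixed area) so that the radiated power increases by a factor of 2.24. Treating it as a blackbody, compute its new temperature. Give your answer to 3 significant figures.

T₂ ≈ 2.23×10³ K

P ∝ T⁴, so T₂/T₁ = (P₂/P₁)^(1/4) = (2.24)^(1/4) = 1.22338.
T₂ = 1822 × 1.22338 = 2.23×10³ K.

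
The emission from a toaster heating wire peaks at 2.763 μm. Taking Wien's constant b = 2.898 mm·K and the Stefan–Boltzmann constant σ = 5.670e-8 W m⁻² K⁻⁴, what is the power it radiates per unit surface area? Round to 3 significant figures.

I ≈ 6.86×10⁴ W/m²

Wien's law: T = b/λ_max = 2.898×10⁻³/2.763×10⁻⁶ = 1048.86 K.
Then I = σT⁴ = 5.670×10⁻⁸×(1048.86)⁴ = 6.86×10⁴ W/m².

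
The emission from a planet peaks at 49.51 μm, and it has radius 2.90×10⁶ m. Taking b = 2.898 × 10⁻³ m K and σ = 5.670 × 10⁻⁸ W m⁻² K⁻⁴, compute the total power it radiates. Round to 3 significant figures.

P ≈ 7.03×10¹³ W

Wien's law: T = b/λ_max = 2.898×10⁻³/4.951×10⁻⁵ = 58.5336 K.
Surface area A = 4πR² = 4π(2.90×10⁶ m)² = 1.05683×10¹⁴ m².
Then P = σAT⁴ = 5.670×10⁻⁸×1.05683×10¹⁴×(58.5336)⁴ = 7.03×10¹³ W.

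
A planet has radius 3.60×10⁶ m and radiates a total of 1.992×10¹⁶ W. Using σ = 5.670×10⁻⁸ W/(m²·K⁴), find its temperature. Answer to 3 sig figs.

Surface area A = 4πR² = 4π(3.60×10⁶ m)² = 1.62860×10¹⁴ m².
P = σAT⁴ ⇒ T = (P/(σA))^(1/4) = (1.992×10¹⁶/(5.670×10⁻⁸×1.62860×10¹⁴))^(1/4) = 216 K.

T ≈ 216 K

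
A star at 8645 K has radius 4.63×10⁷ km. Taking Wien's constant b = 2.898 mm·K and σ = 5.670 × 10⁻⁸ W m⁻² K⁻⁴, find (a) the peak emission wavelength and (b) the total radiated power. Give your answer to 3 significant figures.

λ_max ≈ 335 nm; P ≈ 8.53×10³⁰ W

(a) λ_max = b/T = 2.898×10⁻³/8645 = 3.352×10⁻⁷ m = 335 nm.
Surface area A = 4πR² = 4π(4.63×10¹⁰ m)² = 2.69384×10²² m².
(b) P = σAT⁴ = 5.670×10⁻⁸×2.69384×10²²×(8645)⁴ = 8.53×10³⁰ W.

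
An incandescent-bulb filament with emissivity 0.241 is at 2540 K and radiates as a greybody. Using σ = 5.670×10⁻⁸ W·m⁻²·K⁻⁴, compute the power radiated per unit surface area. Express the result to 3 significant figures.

I ≈ 5.69×10⁵ W/m²

Stefan–Boltzmann: I = εσT⁴ = 0.241 × 5.670×10⁻⁸ × (2540)⁴ = 5.69×10⁵ W/m².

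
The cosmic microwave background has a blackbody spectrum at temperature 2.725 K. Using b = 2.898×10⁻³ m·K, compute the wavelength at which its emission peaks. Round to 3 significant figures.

λ_max ≈ 1.06 mm

Wien's displacement law: λ_max = b/T = (2.898×10⁻³ m·K)/(2.725 K) = 1.063×10⁻³ m.
That is 1.06 mm, in the microwave range.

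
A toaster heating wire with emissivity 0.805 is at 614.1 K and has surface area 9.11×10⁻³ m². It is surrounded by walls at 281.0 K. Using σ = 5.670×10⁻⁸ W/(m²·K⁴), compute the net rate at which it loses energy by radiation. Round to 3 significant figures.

Net loss ≈ 56.5 W

Area A = 9.11×10⁻³ m².
Net radiated power P_net = εσA(T⁴ − T₀⁴) = 0.805×5.670×10⁻⁸×9.11×10⁻³×(614.1⁴ − 281.0⁴).
T⁴ − T₀⁴ = 1.42219×10¹¹ − 6.23484×10⁹ = 1.35984×10¹¹ K⁴, so P_net = 56.5 W.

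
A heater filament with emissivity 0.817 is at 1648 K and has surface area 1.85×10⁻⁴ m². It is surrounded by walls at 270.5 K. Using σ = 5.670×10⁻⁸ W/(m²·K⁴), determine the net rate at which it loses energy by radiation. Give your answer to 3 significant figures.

Area A = 1.85×10⁻⁴ m².
Net radiated power P_net = εσA(T⁴ − T₀⁴) = 0.817×5.670×10⁻⁸×1.85×10⁻⁴×(1648⁴ − 270.5⁴).
T⁴ − T₀⁴ = 7.37613×10¹² − 5.35389×10⁹ = 7.37078×10¹² K⁴, so P_net = 63.2 W.

Net loss ≈ 63.2 W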